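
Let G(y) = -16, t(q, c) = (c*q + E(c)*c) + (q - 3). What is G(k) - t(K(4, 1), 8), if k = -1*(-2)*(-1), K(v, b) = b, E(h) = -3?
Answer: 2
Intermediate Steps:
t(q, c) = -3 + q - 3*c + c*q (t(q, c) = (c*q - 3*c) + (q - 3) = (-3*c + c*q) + (-3 + q) = -3 + q - 3*c + c*q)
k = -2 (k = 2*(-1) = -2)
G(k) - t(K(4, 1), 8) = -16 - (-3 + 1 - 3*8 + 8*1) = -16 - (-3 + 1 - 24 + 8) = -16 - 1*(-18) = -16 + 18 = 2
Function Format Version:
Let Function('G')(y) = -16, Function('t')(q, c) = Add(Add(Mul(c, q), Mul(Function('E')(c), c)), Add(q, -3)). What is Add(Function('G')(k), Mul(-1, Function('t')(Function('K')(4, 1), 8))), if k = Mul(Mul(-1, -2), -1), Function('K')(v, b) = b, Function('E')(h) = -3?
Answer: 2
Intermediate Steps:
Function('t')(q, c) = Add(-3, q, Mul(-3, c), Mul(c, q)) (Function('t')(q, c) = Add(Add(Mul(c, q), Mul(-3, c)), Add(q, -3)) = Add(Add(Mul(-3, c), Mul(c, q)), Add(-3, q)) = Add(-3, q, Mul(-3, c), Mul(c, q)))
k = -2 (k = Mul(2, -1) = -2)
Add(Function('G')(k), Mul(-1, Function('t')(Function('K')(4, 1), 8))) = Add(-16, Mul(-1, Add(-3, 1, Mul(-3, 8), Mul(8, 1)))) = Add(-16, Mul(-1, Add(-3, 1, -24, 8))) = Add(-16, Mul(-1, -18)) = Add(-16, 18) = 2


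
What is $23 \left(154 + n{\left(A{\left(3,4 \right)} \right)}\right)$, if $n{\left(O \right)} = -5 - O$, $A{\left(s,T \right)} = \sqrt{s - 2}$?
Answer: $3404$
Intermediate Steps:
$A{\left(s,T \right)} = \sqrt{-2 + s}$
$23 \left(154 + n{\left(A{\left(3,4 \right)} \right)}\right) = 23 \left(154 - \left(5 + \sqrt{-2 + 3}\right)\right) = 23 \left(154 - \left(5 + \sqrt{1}\right)\right) = 23 \left(154 - 6\right) = 23 \cdot 148 = 3404$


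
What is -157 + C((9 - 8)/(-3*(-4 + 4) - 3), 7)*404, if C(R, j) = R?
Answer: -875/3 ≈ -291.67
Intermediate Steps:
-157 + C((9 - 8)/(-3*(-4 + 4) - 3), 7)*404 = -157 + ((9 - 8)/(-3*(-4 + 4) - 3))*404 = -157 + (1/(-3*0 - 3))*404 = -157 + (1/(0 - 3))*404 = -157 + (1/(-3))*404 = -157 + (1*(-⅓))*404 = -157 - ⅓*404 = -157 - 404/3 = -875/3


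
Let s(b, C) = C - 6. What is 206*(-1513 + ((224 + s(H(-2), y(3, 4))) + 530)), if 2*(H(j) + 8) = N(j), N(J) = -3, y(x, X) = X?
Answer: -156766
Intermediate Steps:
H(j) = -19/2 (H(j) = -8 + (1/2)*(-3) = -8 - 3/2 = -19/2)
s(b, C) = -6 + C
206*(-1513 + ((224 + s(H(-2), y(3, 4))) + 530)) = 206*(-1513 + ((224 + (-6 + 4)) + 530)) = 206*(-1513 + ((224 - 2) + 530)) = 206*(-1513 + (222 + 530)) = 206*(-1513 + 752) = 206*(-761) = -156766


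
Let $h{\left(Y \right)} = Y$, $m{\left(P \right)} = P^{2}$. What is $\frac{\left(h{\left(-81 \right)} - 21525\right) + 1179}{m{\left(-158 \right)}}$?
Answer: $- \frac{20427}{24964} \approx -0.81826$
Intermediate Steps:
$\frac{\left(h{\left(-81 \right)} - 21525\right) + 1179}{m{\left(-158 \right)}} = \frac{\left(-81 - 21525\right) + 1179}{\left(-158\right)^{2}} = \frac{-21606 + 1179}{24964} = \left(-20427\right) \frac{1}{24964} = - \frac{20427}{24964}$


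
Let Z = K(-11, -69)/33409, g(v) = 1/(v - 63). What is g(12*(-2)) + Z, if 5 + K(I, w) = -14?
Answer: -35062/2906583 ≈ -0.012063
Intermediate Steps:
K(I, w) = -19 (K(I, w) = -5 - 14 = -19)
g(v) = 1/(-63 + v)
Z = -19/33409 ≈ -0.00056871
g(12*(-2)) + Z = 1/(-63 + 12*(-2)) - 19/33409 = 1/(-63 - 24) - 19/33409 = 1/(-87) - 19/33409 = -1/87 - 19/33409 = -35062/2906583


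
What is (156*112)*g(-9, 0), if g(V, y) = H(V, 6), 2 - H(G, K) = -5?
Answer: 122304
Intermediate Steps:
H(G, K) = 7 (H(G, K) = 2 - 1*(-5) = 2 + 5 = 7)
g(V, y) = 7
(156*112)*g(-9, 0) = (156*112)*7 = 17472*7 = 122304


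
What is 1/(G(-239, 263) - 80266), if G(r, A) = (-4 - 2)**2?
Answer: -1/80230 ≈ -1.2464e-5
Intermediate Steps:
G(r, A) = 36 (G(r, A) = (-6)**2 = 36)
1/(G(-239, 263) - 80266) = 1/(36 - 80266) = 1/(-80230) = -1/80230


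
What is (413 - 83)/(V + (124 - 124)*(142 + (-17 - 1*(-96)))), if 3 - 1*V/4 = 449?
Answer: -165/892 ≈ -0.18498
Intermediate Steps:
V = -1784 (V = 12 - 4*449 = 12 - 1796 = -1784)
(413 - 83)/(V + (124 - 124)*(142 + (-17 - 1*(-96)))) = (413 - 83)/(-1784 + (124 - 124)*(142 + (-17 - 1*(-96)))) = 330/(-1784 + 0*(142 + (-17 + 96))) = 330/(-1784 + 0*(142 + 79)) = 330/(-1784 + 0*221) = 330/(-1784 + 0) = 330/(-1784) = 330*(-1/1784) = -165/892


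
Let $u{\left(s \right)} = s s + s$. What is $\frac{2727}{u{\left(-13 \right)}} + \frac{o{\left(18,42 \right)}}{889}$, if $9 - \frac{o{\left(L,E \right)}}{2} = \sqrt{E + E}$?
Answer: $\frac{809037}{46228} - \frac{4 \sqrt{21}}{889} \approx 17.48$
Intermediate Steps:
$o{\left(L,E \right)} = 18 - 2 \sqrt{2} \sqrt{E}$ ($o{\left(L,E \right)} = 18 - 2 \sqrt{E + E} = 18 - 2 \sqrt{2 E} = 18 - 2 \sqrt{2} \sqrt{E}$)
$u{\left(s \right)} = s + s^{2}$ ($u{\left(s \right)} = s^{2} + s = s + s^{2}$)
$\frac{2727}{u{\left(-13 \right)}} + \frac{o{\left(18,42 \right)}}{889} = \frac{2727}{\left(-13\right) \left(1 - 13\right)} + \frac{18 - 2 \sqrt{2} \sqrt{42}}{889} = \frac{2727}{\left(-13\right) \left(-12\right)} + \left(18 - 4 \sqrt{21}\right) \frac{1}{889} = \frac{2727}{156} + \left(\frac{18}{889} - \frac{4 \sqrt{21}}{889}\right) = 2727 \cdot \frac{1}{156} + \left(\frac{18}{889} - \frac{4 \sqrt{21}}{889}\right) = \frac{909}{52} + \left(\frac{18}{889} - \frac{4 \sqrt{21}}{889}\right) = \frac{809037}{46228} - \frac{4 \sqrt{21}}{889}$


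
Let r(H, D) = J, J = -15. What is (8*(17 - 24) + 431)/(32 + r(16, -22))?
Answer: 375/17 ≈ 22.059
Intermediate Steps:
r(H, D) = -15
(8*(17 - 24) + 431)/(32 + r(16, -22)) = (8*(17 - 24) + 431)/(32 - 15) = (8*(-7) + 431)/17 = (-56 + 431)*(1/17) = 375*(1/17) = 375/17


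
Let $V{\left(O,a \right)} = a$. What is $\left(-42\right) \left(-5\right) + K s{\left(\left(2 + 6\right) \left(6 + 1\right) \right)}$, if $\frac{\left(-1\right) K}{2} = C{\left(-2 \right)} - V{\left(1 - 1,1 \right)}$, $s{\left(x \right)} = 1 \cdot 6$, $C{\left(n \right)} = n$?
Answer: $246$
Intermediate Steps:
$s{\left(x \right)} = 6$
$K = 6$ ($K = - 2 \left(-2 - 1\right) = \left(-2\right) \left(-3\right) = 6$)
$\left(-42\right) \left(-5\right) + K s{\left(\left(2 + 6\right) \left(6 + 1\right) \right)} = \left(-42\right) \left(-5\right) + 6 \cdot 6 = 210 + 36 = 246$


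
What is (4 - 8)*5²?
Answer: -100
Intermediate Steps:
(4 - 8)*5² = -4*25 = -100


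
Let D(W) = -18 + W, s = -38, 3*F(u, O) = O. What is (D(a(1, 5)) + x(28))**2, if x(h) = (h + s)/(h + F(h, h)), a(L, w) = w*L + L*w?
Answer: 214369/3136 ≈ 68.357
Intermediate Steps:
F(u, O) = O/3
a(L, w) = 2*L*w (a(L, w) = L*w + L*w = 2*L*w)
x(h) = 3*(-38 + h)/(4*h) (x(h) = (h - 38)/(h + h/3) = (-38 + h)/((4*h/3)) = (-38 + h)*(3/(4*h)) = 3*(-38 + h)/(4*h))
(D(a(1, 5)) + x(28))**2 = ((-18 + 2*1*5) + (3/4)*(-38 + 28)/28)**2 = ((-18 + 10) + (3/4)*(1/28)*(-10))**2 = (-8 - 15/56)**2 = (-463/56)**2 = 214369/3136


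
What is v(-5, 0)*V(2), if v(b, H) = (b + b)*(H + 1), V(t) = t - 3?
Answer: 10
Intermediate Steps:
V(t) = -3 + t
v(b, H) = 2*b*(1 + H) (v(b, H) = (2*b)*(1 + H) = 2*b*(1 + H))
v(-5, 0)*V(2) = (2*(-5)*(1 + 0))*(-3 + 2) = (2*(-5)*1)*(-1) = -10*(-1) = 10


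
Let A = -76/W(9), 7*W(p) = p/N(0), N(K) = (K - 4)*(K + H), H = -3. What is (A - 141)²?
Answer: 6507601/9 ≈ 7.2307e+5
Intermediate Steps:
N(K) = (-4 + K)*(-3 + K) (N(K) = (K - 4)*(K - 3) = (-4 + K)*(-3 + K))
W(p) = p/84 (W(p) = (p/(12 + 0² - 7*0))/7 = (p/(12 + 0 + 0))/7 = (p/12)/7 = p/84)
A = -2128/3 (A = -76/((1/84)*9) = -76/3/28 = -76*28/3 = -2128/3 ≈ -709.33)
(A - 141)² = (-2128/3 - 141)² = (-2551/3)² = 6507601/9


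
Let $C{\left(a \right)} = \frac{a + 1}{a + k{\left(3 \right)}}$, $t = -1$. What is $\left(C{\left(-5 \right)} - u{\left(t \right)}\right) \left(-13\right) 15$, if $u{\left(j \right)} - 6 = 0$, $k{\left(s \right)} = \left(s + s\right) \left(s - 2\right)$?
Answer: $1950$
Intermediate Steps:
$k{\left(s \right)} = 2 s \left(-2 + s\right)$
$u{\left(j \right)} = 6$ ($u{\left(j \right)} = 6 + 0 = 6$)
$C{\left(a \right)} = \frac{1 + a}{6 + a}$ ($C{\left(a \right)} = \frac{a + 1}{a + 2 \cdot 3 \left(-2 + 3\right)} = \frac{1 + a}{a + 2 \cdot 3 \cdot 1} = \frac{1 + a}{a + 6} = \frac{1 + a}{6 + a}$)
$\left(C{\left(-5 \right)} - u{\left(t \right)}\right) \left(-13\right) 15 = \left(\frac{1 - 5}{6 - 5} - 6\right) \left(-13\right) 15 = \left(1^{-1} \left(-4\right) - 6\right) \left(-13\right) 15 = \left(1 \left(-4\right) - 6\right) \left(-13\right) 15 = \left(-4 - 6\right) \left(-13\right) 15 = \left(-10\right) \left(-13\right) 15 = 130 \cdot 15 = 1950$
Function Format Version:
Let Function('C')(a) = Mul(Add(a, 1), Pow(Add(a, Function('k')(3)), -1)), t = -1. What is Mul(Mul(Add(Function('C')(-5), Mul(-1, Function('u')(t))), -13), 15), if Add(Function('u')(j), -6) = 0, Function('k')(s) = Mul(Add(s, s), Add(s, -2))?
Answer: 1950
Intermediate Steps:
Function('k')(s) = Mul(2, s, Add(-2, s)) (Function('k')(s) = Mul(Mul(2, s), Add(-2, s)) = Mul(2, s, Add(-2, s)))
Function('u')(j) = 6 (Function('u')(j) = Add(6, 0) = 6)
Function('C')(a) = Mul(Pow(Add(6, a), -1), Add(1, a)) (Function('C')(a) = Mul(Add(a, 1), Pow(Add(a, Mul(2, 3, Add(-2, 3))), -1)) = Mul(Add(1, a), Pow(Add(a, Mul(2, 3, 1)), -1)) = Mul(Add(1, a), Pow(Add(a, 6), -1)) = Mul(Add(1, a), Pow(Add(6, a), -1)) = Mul(Pow(Add(6, a), -1), Add(1, a)))
Mul(Mul(Add(Function('C')(-5), Mul(-1, Function('u')(t))), -13), 15) = Mul(Mul(Add(Mul(Pow(Add(6, -5), -1), Add(1, -5)), Mul(-1, 6)), -13), 15) = Mul(Mul(Add(Mul(Pow(1, -1), -4), -6), -13), 15) = Mul(Mul(Add(Mul(1, -4), -6), -13), 15) = Mul(Mul(Add(-4, -6), -13), 15) = Mul(Mul(-10, -13), 15) = Mul(130, 15) = 1950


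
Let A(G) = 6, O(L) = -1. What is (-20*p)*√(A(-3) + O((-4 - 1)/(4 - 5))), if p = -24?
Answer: 480*√5 ≈ 1073.3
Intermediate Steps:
(-20*p)*√(A(-3) + O((-4 - 1)/(4 - 5))) = (-20*(-24))*√(6 - 1) = 480*√5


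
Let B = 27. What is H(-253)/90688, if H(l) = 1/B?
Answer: 1/2448576 ≈ 4.0840e-7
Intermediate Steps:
H(l) = 1/27
H(-253)/90688 = (1/27)/90688 = (1/27)*(1/90688) = 1/2448576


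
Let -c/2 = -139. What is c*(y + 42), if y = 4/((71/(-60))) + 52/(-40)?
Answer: 3683083/355 ≈ 10375.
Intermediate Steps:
c = 278 (c = -2*(-139) = 278)
y = -3323/710 (y = 4/((71*(-1/60))) + 52*(-1/40) = 4/(-71/60) - 13/10 = 4*(-60/71) - 13/10 = -240/71 - 13/10 = -3323/710 ≈ -4.6803)
c*(y + 42) = 278*(-3323/710 + 42) = 278*(26497/710) = 3683083/355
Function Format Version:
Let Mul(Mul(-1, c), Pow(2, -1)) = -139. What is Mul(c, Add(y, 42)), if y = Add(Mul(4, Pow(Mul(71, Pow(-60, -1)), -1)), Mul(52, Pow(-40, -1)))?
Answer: Rational(3683083, 355) ≈ 10375.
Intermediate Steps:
c = 278 (c = Mul(-2, -139) = 278)
y = Rational(-3323, 710) (y = Add(Mul(4, Pow(Mul(71, Rational(-1, 60)), -1)), Mul(52, Rational(-1, 40))) = Add(Mul(4, Pow(Rational(-71, 60), -1)), Rational(-13, 10)) = Add(Mul(4, Rational(-60, 71)), Rational(-13, 10)) = Add(Rational(-240, 71), Rational(-13, 10)) = Rational(-3323, 710) ≈ -4.6803)
Mul(c, Add(y, 42)) = Mul(278, Add(Rational(-3323, 710), 42)) = Mul(278, Rational(26497, 710)) = Rational(3683083, 355)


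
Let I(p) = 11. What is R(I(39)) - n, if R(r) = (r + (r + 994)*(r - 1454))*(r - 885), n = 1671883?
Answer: 1265806413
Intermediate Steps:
R(r) = (-885 + r)*(r + (-1454 + r)*(994 + r)) (R(r) = (r + (994 + r)*(-1454 + r))*(-885 + r) = (r + (-1454 + r)*(994 + r))*(-885 + r) = (-885 + r)*(r + (-1454 + r)*(994 + r)))
R(I(39)) - n = (1279069260 + 11³ - 1039061*11 - 1344*11²) - 1*1671883 = (1279069260 + 1331 - 11429671 - 1344*121) - 1671883 = (1279069260 + 1331 - 11429671 - 162624) - 1671883 = 1267478296 - 1671883 = 1265806413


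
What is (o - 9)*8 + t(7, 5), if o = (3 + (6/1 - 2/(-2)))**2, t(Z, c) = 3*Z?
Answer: 749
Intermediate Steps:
o = 100 (o = (3 + (6*1 - 2*(-1/2)))**2 = (3 + (6 + 1))**2 = (3 + 7)**2 = 10**2 = 100)
(o - 9)*8 + t(7, 5) = (100 - 9)*8 + 3*7 = 91*8 + 21 = 728 + 21 = 749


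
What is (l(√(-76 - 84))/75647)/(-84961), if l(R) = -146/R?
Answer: -73*I*√10/128540895340 ≈ -1.7959e-9*I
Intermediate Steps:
(l(√(-76 - 84))/75647)/(-84961) = (-146/√(-76 - 84)/75647)/(-84961) = (-146*(-I*√10/40)*(1/75647))*(-1/84961) = (-(-73)*I*√10/20*(1/75647))*(-1/84961) = ((73*I*√10/20)*(1/75647))*(-1/84961) = (73*I*√10/1512940)*(-1/84961) = -73*I*√10/128540895340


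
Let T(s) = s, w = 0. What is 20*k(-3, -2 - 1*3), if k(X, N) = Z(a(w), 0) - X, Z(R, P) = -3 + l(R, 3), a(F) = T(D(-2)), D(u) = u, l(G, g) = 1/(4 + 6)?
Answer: 2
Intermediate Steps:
l(G, g) = ⅒ (l(G, g) = 1/10 = ⅒)
a(F) = -2
Z(R, P) = -29/10 (Z(R, P) = -3 + ⅒ = -29/10)
k(X, N) = -29/10 - X
20*k(-3, -2 - 1*3) = 20*(-29/10 - 1*(-3)) = 20*(-29/10 + 3) = 20*(⅒) = 2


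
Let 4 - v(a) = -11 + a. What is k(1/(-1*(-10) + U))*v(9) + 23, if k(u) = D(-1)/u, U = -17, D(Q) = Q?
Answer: 65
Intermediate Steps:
v(a) = 15 - a (v(a) = 4 - (-11 + a) = 4 + (11 - a) = 15 - a)
k(u) = -1/u
k(1/(-1*(-10) + U))*v(9) + 23 = (-1/(1/(-1*(-10) - 17)))*(15 - 1*9) + 23 = (-1/(1/(10 - 17)))*(15 - 9) + 23 = -1/(1/(-7))*6 + 23 = -1/(-⅐)*6 + 23 = -1*(-7)*6 + 23 = 7*6 + 23 = 42 + 23 = 65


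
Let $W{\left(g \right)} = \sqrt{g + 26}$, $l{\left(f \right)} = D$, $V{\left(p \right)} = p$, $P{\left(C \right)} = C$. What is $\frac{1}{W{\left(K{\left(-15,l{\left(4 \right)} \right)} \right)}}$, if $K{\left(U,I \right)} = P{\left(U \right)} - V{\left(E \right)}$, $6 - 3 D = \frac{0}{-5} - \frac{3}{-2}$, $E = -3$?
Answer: $\frac{\sqrt{14}}{14} \approx 0.26726$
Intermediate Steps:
$D = \frac{3}{2}$ ($D = 2 - \frac{\frac{0}{-5} - \frac{3}{-2}}{3} = 2 - \frac{0 \left(- \frac{1}{5}\right) - - \frac{3}{2}}{3} = 2 - \frac{0 + \frac{3}{2}}{3} = 2 - \frac{1}{2} = \frac{3}{2} \approx 1.5$)
$l{\left(f \right)} = \frac{3}{2}$
$K{\left(U,I \right)} = 3 + U$ ($K{\left(U,I \right)} = U - -3 = U + 3 = 3 + U$)
$W{\left(g \right)} = \sqrt{26 + g}$
$\frac{1}{W{\left(K{\left(-15,l{\left(4 \right)} \right)} \right)}} = \frac{1}{\sqrt{26 + \left(3 - 15\right)}} = \frac{1}{\sqrt{26 - 12}} = \frac{1}{\sqrt{14}} = \frac{\sqrt{14}}{14}$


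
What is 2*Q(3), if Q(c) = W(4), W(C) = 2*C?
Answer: 16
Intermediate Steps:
Q(c) = 8 (Q(c) = 2*4 = 8)
2*Q(3) = 2*8 = 16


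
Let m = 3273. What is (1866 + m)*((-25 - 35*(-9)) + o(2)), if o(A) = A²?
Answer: 1510866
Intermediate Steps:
(1866 + m)*((-25 - 35*(-9)) + o(2)) = (1866 + 3273)*((-25 - 35*(-9)) + 2²) = 5139*((-25 + 315) + 4) = 5139*(290 + 4) = 5139*294 = 1510866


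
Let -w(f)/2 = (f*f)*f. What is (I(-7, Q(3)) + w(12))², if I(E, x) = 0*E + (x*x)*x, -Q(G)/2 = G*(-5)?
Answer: 554319936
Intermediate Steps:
Q(G) = 10*G (Q(G) = -2*G*(-5) = -(-10)*G = 10*G)
I(E, x) = x³ (I(E, x) = 0 + x²*x = 0 + x³ = x³)
w(f) = -2*f³ (w(f) = -2*f*f*f = -2*f²*f = -2*f³)
(I(-7, Q(3)) + w(12))² = ((10*3)³ - 2*12³)² = (30³ - 2*1728)² = (27000 - 3456)² = 23544² = 554319936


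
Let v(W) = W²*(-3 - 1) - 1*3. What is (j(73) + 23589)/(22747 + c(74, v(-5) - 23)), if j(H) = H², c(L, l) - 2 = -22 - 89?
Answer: 14459/11319 ≈ 1.2774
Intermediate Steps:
v(W) = -3 - 4*W² (v(W) = W²*(-4) - 3 = -4*W² - 3 = -3 - 4*W²)
c(L, l) = -109 (c(L, l) = 2 + (-22 - 89) = 2 - 111 = -109)
(j(73) + 23589)/(22747 + c(74, v(-5) - 23)) = (73² + 23589)/(22747 - 109) = (5329 + 23589)/22638 = 28918*(1/22638) = 14459/11319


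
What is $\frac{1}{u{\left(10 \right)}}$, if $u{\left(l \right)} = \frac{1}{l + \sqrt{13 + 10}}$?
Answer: $10 + \sqrt{23} \approx 14.796$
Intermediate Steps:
$u{\left(l \right)} = \frac{1}{l + \sqrt{23}}$
$\frac{1}{u{\left(10 \right)}} = \frac{1}{\frac{1}{10 + \sqrt{23}}} = 10 + \sqrt{23}$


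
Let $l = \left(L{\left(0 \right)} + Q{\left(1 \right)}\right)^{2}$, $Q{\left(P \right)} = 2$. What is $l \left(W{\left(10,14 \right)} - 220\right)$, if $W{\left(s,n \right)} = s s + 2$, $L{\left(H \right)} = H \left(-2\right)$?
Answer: $-472$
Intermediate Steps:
$L{\left(H \right)} = - 2 H$
$W{\left(s,n \right)} = 2 + s^{2}$ ($W{\left(s,n \right)} = s^{2} + 2 = 2 + s^{2}$)
$l = 4$ ($l = \left(\left(-2\right) 0 + 2\right)^{2} = \left(0 + 2\right)^{2} = 2^{2} = 4$)
$l \left(W{\left(10,14 \right)} - 220\right) = 4 \left(\left(2 + 10^{2}\right) - 220\right) = 4 \left(\left(2 + 100\right) - 220\right) = 4 \left(102 - 220\right) = 4 \left(-118\right) = -472$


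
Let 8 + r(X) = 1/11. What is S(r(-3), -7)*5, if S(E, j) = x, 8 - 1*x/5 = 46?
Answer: -950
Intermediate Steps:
r(X) = -87/11 (r(X) = -8 + 1/11 = -87/11)
x = -190 (x = 40 - 5*46 = 40 - 230 = -190)
S(E, j) = -190
S(r(-3), -7)*5 = -190*5 = -950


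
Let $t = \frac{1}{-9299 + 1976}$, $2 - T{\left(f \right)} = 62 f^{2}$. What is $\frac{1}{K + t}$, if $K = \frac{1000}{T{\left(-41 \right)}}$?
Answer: $- \frac{12720051}{123787} \approx -102.76$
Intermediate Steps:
$T{\left(f \right)} = 2 - 62 f^{2}$
$K = - \frac{50}{5211}$ ($K = \frac{1000}{2 - 62 \left(-41\right)^{2}} = \frac{1000}{2 - 104222} = \frac{1000}{-104220} = 1000 \left(- \frac{1}{104220}\right) = - \frac{50}{5211} \approx -0.0095951$)
$t = - \frac{1}{7323}$ ($t = \frac{1}{-7323} = - \frac{1}{7323} \approx -0.00013656$)
$\frac{1}{K + t} = \frac{1}{- \frac{50}{5211} - \frac{1}{7323}} = \frac{1}{- \frac{123787}{12720051}} = - \frac{12720051}{123787}$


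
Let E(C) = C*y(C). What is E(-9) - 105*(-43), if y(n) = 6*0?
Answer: 4515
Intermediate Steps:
y(n) = 0
E(C) = 0 (E(C) = C*0 = 0)
E(-9) - 105*(-43) = 0 - 105*(-43) = 0 + 4515 = 4515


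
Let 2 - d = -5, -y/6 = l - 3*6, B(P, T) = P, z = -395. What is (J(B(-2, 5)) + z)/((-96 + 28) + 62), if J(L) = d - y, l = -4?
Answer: 260/3 ≈ 86.667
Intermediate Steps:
y = 132 (y = -6*(-4 - 3*6) = -6*(-4 - 18) = -6*(-22) = 132)
d = 7 (d = 2 - 1*(-5) = 2 + 5 = 7)
J(L) = -125 (J(L) = 7 - 1*132 = 7 - 132 = -125)
(J(B(-2, 5)) + z)/((-96 + 28) + 62) = (-125 - 395)/((-96 + 28) + 62) = -520/(-68 + 62) = -520/(-6) = -520*(-1/6) = 260/3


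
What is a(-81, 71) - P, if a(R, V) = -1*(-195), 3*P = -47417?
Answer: 48002/3 ≈ 16001.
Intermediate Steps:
P = -47417/3 (P = (⅓)*(-47417) = -47417/3 ≈ -15806.)
a(R, V) = 195
a(-81, 71) - P = 195 - 1*(-47417/3) = 195 + 47417/3 = 48002/3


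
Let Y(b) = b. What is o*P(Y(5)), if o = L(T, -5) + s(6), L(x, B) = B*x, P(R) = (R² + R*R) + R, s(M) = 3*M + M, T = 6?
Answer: -330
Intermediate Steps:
s(M) = 4*M
P(R) = R + 2*R² (P(R) = (R² + R²) + R = 2*R² + R = R + 2*R²)
o = -6 (o = -5*6 + 4*6 = -30 + 24 = -6)
o*P(Y(5)) = -30*(1 + 2*5) = -30*(1 + 10) = -30*11 = -6*55 = -330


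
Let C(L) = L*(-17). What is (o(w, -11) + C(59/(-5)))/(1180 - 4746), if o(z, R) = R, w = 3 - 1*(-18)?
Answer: -474/8915 ≈ -0.053169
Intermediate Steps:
w = 21 (w = 3 + 18 = 21)
C(L) = -17*L
(o(w, -11) + C(59/(-5)))/(1180 - 4746) = (-11 - 1003/(-5))/(1180 - 4746) = (-11 - 1003*(-1)/5)/(-3566) = (-11 - 17*(-59/5))*(-1/3566) = (-11 + 1003/5)*(-1/3566) = (948/5)*(-1/3566) = -474/8915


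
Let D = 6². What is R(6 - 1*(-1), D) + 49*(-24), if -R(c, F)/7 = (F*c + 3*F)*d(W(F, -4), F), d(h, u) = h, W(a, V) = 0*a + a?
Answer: -91896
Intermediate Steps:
W(a, V) = a (W(a, V) = 0 + a = a)
D = 36
R(c, F) = -7*F*(3*F + F*c) (R(c, F) = -7*(F*c + 3*F)*F = -7*(3*F + F*c)*F = -7*F*(3*F + F*c))
R(6 - 1*(-1), D) + 49*(-24) = 7*36²*(-3 - (6 - 1*(-1))) + 49*(-24) = 7*1296*(-3 - (6 + 1)) - 1176 = 7*1296*(-3 - 1*7) - 1176 = 7*1296*(-3 - 7) - 1176 = 7*1296*(-10) - 1176 = -90720 - 1176 = -91896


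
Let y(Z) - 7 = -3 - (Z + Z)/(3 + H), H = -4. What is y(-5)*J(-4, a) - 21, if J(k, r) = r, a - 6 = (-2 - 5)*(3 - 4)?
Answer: -99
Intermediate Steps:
a = 13 (a = 6 + (-2 - 5)*(3 - 4) = 6 - 7*(-1) = 6 + 7 = 13)
y(Z) = 4 + 2*Z (y(Z) = 7 + (-3 - (Z + Z)/(3 - 4)) = 7 + (-3 - 2*Z/(-1)) = 7 + (-3 - 2*Z*(-1)) = 7 + (-3 - (-2)*Z) = 7 + (-3 + 2*Z) = 4 + 2*Z)
y(-5)*J(-4, a) - 21 = (4 + 2*(-5))*13 - 21 = (4 - 10)*13 - 21 = -6*13 - 21 = -78 - 21 = -99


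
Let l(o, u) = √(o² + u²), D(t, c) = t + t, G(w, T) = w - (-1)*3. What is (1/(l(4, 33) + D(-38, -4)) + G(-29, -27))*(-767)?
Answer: 93207374/4671 + 767*√1105/4671 ≈ 19960.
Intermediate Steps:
G(w, T) = 3 + w (G(w, T) = w - 1*(-3) = w + 3 = 3 + w)
D(t, c) = 2*t
(1/(l(4, 33) + D(-38, -4)) + G(-29, -27))*(-767) = (1/(√(4² + 33²) + 2*(-38)) + (3 - 29))*(-767) = (1/(√(16 + 1089) - 76) - 26)*(-767) = (1/(√1105 - 76) - 26)*(-767) = (1/(-76 + √1105) - 26)*(-767) = (-26 + 1/(-76 + √1105))*(-767) = 19942 - 767/(-76 + √1105)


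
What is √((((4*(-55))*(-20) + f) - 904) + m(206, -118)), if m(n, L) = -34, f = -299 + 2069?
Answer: 4*√327 ≈ 72.333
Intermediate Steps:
f = 1770
√((((4*(-55))*(-20) + f) - 904) + m(206, -118)) = √((((4*(-55))*(-20) + 1770) - 904) - 34) = √(((-220*(-20) + 1770) - 904) - 34) = √(((4400 + 1770) - 904) - 34) = √((6170 - 904) - 34) = √(5266 - 34) = √5232 = 4*√327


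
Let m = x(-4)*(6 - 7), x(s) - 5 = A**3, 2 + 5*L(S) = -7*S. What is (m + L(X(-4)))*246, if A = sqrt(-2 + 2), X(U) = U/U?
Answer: -8364/5 ≈ -1672.8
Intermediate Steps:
X(U) = 1
L(S) = -2/5 - 7*S/5 (L(S) = -2/5 + (-7*S)/5 = -2/5 - 7*S/5)
A = 0 (A = sqrt(0) = 0)
x(s) = 5 (x(s) = 5 + 0**3 = 5 + 0 = 5)
m = -5 (m = 5*(6 - 7) = 5*(-1) = -5)
(m + L(X(-4)))*246 = (-5 + (-2/5 - 7/5*1))*246 = (-5 + (-2/5 - 7/5))*246 = (-5 - 9/5)*246 = -34/5*246 = -8364/5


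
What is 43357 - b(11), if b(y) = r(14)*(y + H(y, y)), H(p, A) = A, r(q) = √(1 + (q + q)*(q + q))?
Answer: 43357 - 22*√785 ≈ 42741.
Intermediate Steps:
r(q) = √(1 + 4*q²) (r(q) = √(1 + (2*q)*(2*q)) = √(1 + 4*q²))
b(y) = 2*y*√785 (b(y) = √(1 + 4*14²)*(y + y) = √(1 + 4*196)*(2*y) = √(1 + 784)*(2*y) = √785*(2*y) = 2*y*√785)
43357 - b(11) = 43357 - 2*11*√785 = 43357 - 22*√785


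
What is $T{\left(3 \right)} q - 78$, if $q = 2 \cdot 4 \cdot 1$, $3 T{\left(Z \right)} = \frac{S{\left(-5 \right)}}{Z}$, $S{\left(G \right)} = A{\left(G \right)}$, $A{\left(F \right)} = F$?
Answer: $- \frac{742}{9} \approx -82.444$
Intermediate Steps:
$S{\left(G \right)} = G$
$T{\left(Z \right)} = - \frac{5}{3 Z}$ ($T{\left(Z \right)} = \frac{\left(-5\right) \frac{1}{Z}}{3} = - \frac{5}{3 Z}$)
$q = 8$ ($q = 8 \cdot 1 = 8$)
$T{\left(3 \right)} q - 78 = - \frac{5}{3 \cdot 3} \cdot 8 - 78 = \left(- \frac{5}{3}\right) \frac{1}{3} \cdot 8 - 78 = \left(- \frac{5}{9}\right) 8 - 78 = - \frac{40}{9} - 78 = - \frac{742}{9}$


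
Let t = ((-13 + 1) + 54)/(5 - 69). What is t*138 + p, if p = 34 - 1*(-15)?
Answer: -665/16 ≈ -41.563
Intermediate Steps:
p = 49 (p = 34 + 15 = 49)
t = -21/32 (t = (-12 + 54)/(-64) = 42*(-1/64) = -21/32 ≈ -0.65625)
t*138 + p = -21/32*138 + 49 = -1449/16 + 49 = -665/16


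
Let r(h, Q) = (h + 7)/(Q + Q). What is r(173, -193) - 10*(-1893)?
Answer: 3653400/193 ≈ 18930.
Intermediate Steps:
r(h, Q) = (7 + h)/(2*Q) (r(h, Q) = (7 + h)/((2*Q)) = (7 + h)*(1/(2*Q)) = (7 + h)/(2*Q))
r(173, -193) - 10*(-1893) = (½)*(7 + 173)/(-193) - 10*(-1893) = (½)*(-1/193)*180 - 1*(-18930) = -90/193 + 18930 = 3653400/193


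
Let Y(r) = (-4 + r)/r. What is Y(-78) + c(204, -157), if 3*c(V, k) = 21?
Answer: 314/39 ≈ 8.0513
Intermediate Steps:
c(V, k) = 7 (c(V, k) = (1/3)*21 = 7)
Y(r) = (-4 + r)/r
Y(-78) + c(204, -157) = (-4 - 78)/(-78) + 7 = -1/78*(-82) + 7 = 41/39 + 7 = 314/39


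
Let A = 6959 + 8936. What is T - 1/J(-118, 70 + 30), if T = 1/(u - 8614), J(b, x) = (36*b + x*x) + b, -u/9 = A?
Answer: -157303/854503146 ≈ -0.00018409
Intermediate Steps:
A = 15895
u = -143055 (u = -9*15895 = -143055)
J(b, x) = x**2 + 37*b (J(b, x) = (36*b + x**2) + b = (x**2 + 36*b) + b = x**2 + 37*b)
T = -1/151669 (T = 1/(-143055 - 8614) = 1/(-151669) = -1/151669 ≈ -6.5933e-6)
T - 1/J(-118, 70 + 30) = -1/151669 - 1/((70 + 30)**2 + 37*(-118)) = -1/151669 - 1/(100**2 - 4366) = -1/151669 - 1/(10000 - 4366) = -1/151669 - 1/5634 = -157303/854503146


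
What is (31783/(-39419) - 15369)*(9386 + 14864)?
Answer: -14692163054500/39419 ≈ -3.7272e+8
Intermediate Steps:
(31783/(-39419) - 15369)*(9386 + 14864) = (31783*(-1/39419) - 15369)*24250 = (-31783/39419 - 15369)*24250 = -605862394/39419*24250 = -14692163054500/39419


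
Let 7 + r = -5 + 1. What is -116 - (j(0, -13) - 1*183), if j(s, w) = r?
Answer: 78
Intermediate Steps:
r = -11 (r = -7 + (-5 + 1) = -7 - 4 = -11)
j(s, w) = -11
-116 - (j(0, -13) - 1*183) = -116 - (-11 - 1*183) = -116 - (-11 - 183) = -116 - 1*(-194) = -116 + 194 = 78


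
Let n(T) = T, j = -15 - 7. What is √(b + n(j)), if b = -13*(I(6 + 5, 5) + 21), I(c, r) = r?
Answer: 6*I*√10 ≈ 18.974*I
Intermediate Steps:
j = -22
b = -338 (b = -13*(5 + 21) = -13*26 = -338)
√(b + n(j)) = √(-338 - 22) = √(-360) = 6*I*√10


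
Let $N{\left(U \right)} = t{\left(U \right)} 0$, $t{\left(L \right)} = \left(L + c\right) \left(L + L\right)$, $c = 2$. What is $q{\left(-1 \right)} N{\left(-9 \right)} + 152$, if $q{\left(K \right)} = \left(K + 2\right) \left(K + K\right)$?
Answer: $152$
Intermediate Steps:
$q{\left(K \right)} = 2 K \left(2 + K\right)$ ($q{\left(K \right)} = \left(2 + K\right) 2 K = 2 K \left(2 + K\right)$)
$t{\left(L \right)} = 2 L \left(2 + L\right)$ ($t{\left(L \right)} = \left(L + 2\right) \left(L + L\right) = \left(2 + L\right) 2 L = 2 L \left(2 + L\right)$)
$N{\left(U \right)} = 0$ ($N{\left(U \right)} = 2 U \left(2 + U\right) 0 = 0$)
$q{\left(-1 \right)} N{\left(-9 \right)} + 152 = 2 \left(-1\right) \left(2 - 1\right) 0 + 152 = 2 \left(-1\right) 1 \cdot 0 + 152 = \left(-2\right) 0 + 152 = 0 + 152 = 152$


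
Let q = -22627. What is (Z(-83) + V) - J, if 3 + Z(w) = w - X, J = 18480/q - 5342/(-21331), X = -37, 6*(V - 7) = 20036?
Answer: 434114403122/131633601 ≈ 3297.9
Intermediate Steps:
V = 10039/3 (V = 7 + (⅙)*20036 = 7 + 10018/3 = 10039/3 ≈ 3346.3)
J = -24847586/43877867 (J = 18480/(-22627) - 5342/(-21331) = 18480*(-1/22627) - 5342*(-1/21331) = -1680/2057 + 5342/21331 = -24847586/43877867 ≈ -0.56629)
Z(w) = 34 + w (Z(w) = -3 + (w - 1*(-37)) = -3 + (w + 37) = -3 + (37 + w) = 34 + w)
(Z(-83) + V) - J = ((34 - 83) + 10039/3) - 1*(-24847586/43877867) = (-49 + 10039/3) + 24847586/43877867 = 9892/3 + 24847586/43877867 = 434114403122/131633601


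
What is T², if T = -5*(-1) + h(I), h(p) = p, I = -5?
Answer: 0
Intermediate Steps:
T = 0 (T = -5*(-1) - 5 = 5 - 5 = 0)
T² = 0² = 0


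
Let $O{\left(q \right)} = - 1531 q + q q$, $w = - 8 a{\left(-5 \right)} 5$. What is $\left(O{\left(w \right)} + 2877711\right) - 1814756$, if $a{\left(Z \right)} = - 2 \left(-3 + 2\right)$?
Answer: $1191835$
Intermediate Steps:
$a{\left(Z \right)} = 2$ ($a{\left(Z \right)} = \left(-2\right) \left(-1\right) = 2$)
$w = -80$ ($w = \left(-8\right) 2 \cdot 5 = \left(-16\right) 5 = -80$)
$O{\left(q \right)} = q^{2} - 1531 q$ ($O{\left(q \right)} = - 1531 q + q^{2} = q^{2} - 1531 q$)
$\left(O{\left(w \right)} + 2877711\right) - 1814756 = \left(- 80 \left(-1531 - 80\right) + 2877711\right) - 1814756 = \left(\left(-80\right) \left(-1611\right) + 2877711\right) - 1814756 = \left(128880 + 2877711\right) - 1814756 = 3006591 - 1814756 = 1191835$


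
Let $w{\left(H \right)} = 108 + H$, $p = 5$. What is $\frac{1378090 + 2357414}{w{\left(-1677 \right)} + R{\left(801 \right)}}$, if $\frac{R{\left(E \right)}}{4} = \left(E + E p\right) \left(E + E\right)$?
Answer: $\frac{1245168}{10265093} \approx 0.1213$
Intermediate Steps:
$R{\left(E \right)} = 48 E^{2}$ ($R{\left(E \right)} = 4 \left(E + E 5\right) \left(E + E\right) = 4 \left(E + 5 E\right) 2 E = 4 \cdot 6 E 2 E = 4 \cdot 12 E^{2} = 48 E^{2}$)
$\frac{1378090 + 2357414}{w{\left(-1677 \right)} + R{\left(801 \right)}} = \frac{1378090 + 2357414}{\left(108 - 1677\right) + 48 \cdot 801^{2}} = \frac{3735504}{-1569 + 48 \cdot 641601} = \frac{3735504}{-1569 + 30796848} = \frac{3735504}{30795279} = 3735504 \cdot \frac{1}{30795279} = \frac{1245168}{10265093}$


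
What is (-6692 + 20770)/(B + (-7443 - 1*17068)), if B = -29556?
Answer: -14078/54067 ≈ -0.26038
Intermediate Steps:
(-6692 + 20770)/(B + (-7443 - 1*17068)) = (-6692 + 20770)/(-29556 + (-7443 - 1*17068)) = 14078/(-29556 + (-7443 - 17068)) = 14078/(-29556 - 24511) = 14078/(-54067) = 14078*(-1/54067) = -14078/54067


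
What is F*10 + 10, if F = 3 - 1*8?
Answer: -40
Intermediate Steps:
F = -5 (F = 3 - 8 = -5)
F*10 + 10 = -5*10 + 10 = -50 + 10 = -40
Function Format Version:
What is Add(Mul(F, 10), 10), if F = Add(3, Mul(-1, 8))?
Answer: -40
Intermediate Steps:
F = -5 (F = Add(3, -8) = -5)
Add(Mul(F, 10), 10) = Add(Mul(-5, 10), 10) = Add(-50, 10) = -40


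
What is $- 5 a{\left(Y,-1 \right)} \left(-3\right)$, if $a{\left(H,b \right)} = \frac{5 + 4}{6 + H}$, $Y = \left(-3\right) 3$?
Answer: $-45$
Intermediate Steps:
$Y = -9$
$a{\left(H,b \right)} = \frac{9}{6 + H}$
$- 5 a{\left(Y,-1 \right)} \left(-3\right) = - 5 \frac{9}{6 - 9} \left(-3\right) = - 5 \frac{9}{-3} \left(-3\right) = - 5 \cdot 9 \left(- \frac{1}{3}\right) \left(-3\right) = \left(-5\right) \left(-3\right) \left(-3\right) = 15 \left(-3\right) = -45$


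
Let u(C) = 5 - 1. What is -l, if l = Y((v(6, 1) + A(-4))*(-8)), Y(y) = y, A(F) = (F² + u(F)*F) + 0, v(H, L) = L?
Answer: 8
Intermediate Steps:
u(C) = 4
A(F) = F² + 4*F (A(F) = (F² + 4*F) + 0 = F² + 4*F)
l = -8 (l = (1 - 4*(4 - 4))*(-8) = (1 - 4*0)*(-8) = (1 + 0)*(-8) = 1*(-8) = -8)
-l = -1*(-8) = 8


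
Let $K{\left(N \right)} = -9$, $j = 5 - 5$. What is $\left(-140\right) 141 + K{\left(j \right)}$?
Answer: $-19749$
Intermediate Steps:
$j = 0$
$\left(-140\right) 141 + K{\left(j \right)} = \left(-140\right) 141 - 9 = -19740 - 9 = -19749$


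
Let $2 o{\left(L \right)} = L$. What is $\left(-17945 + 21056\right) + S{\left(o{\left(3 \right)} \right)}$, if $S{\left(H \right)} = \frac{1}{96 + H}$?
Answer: $\frac{606647}{195} \approx 3111.0$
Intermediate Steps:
$o{\left(L \right)} = \frac{L}{2}$
$\left(-17945 + 21056\right) + S{\left(o{\left(3 \right)} \right)} = \left(-17945 + 21056\right) + \frac{1}{96 + \frac{1}{2} \cdot 3} = 3111 + \frac{1}{96 + \frac{3}{2}} = 3111 + \frac{1}{\frac{195}{2}} = 3111 + \frac{2}{195} = \frac{606647}{195}$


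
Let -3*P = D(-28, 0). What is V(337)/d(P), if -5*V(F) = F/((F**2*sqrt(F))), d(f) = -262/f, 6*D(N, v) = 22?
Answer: -11*sqrt(337)/1338978510 ≈ -1.5081e-7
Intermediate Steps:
D(N, v) = 11/3 (D(N, v) = (1/6)*22 = 11/3)
P = -11/9 (P = -1/3*11/3 = -11/9 ≈ -1.2222)
V(F) = -1/(5*F**(3/2)) (V(F) = -F/(5*(F**2*sqrt(F))) = -F/(5*(F**(5/2))) = -F/(5*F**(5/2)) = -1/(5*F**(3/2)))
V(337)/d(P) = (-sqrt(337)/567845)/((-262/(-11/9))) = (-sqrt(337)/567845)/((-262*(-9/11))) = (-sqrt(337)/567845)/(2358/11) = -sqrt(337)/567845*(11/2358) = -11*sqrt(337)/1338978510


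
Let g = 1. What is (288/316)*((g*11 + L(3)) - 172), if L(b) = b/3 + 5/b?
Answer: -11400/79 ≈ -144.30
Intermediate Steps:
L(b) = 5/b + b/3 (L(b) = b*(⅓) + 5/b = b/3 + 5/b = 5/b + b/3)
(288/316)*((g*11 + L(3)) - 172) = (288/316)*((1*11 + (5/3 + (⅓)*3)) - 172) = (288*(1/316))*((11 + (5*(⅓) + 1)) - 172) = 72*((11 + (5/3 + 1)) - 172)/79 = 72*((11 + 8/3) - 172)/79 = 72*(41/3 - 172)/79 = (72/79)*(-475/3) = -11400/79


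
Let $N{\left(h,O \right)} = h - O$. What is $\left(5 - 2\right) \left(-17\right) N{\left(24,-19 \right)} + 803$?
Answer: $-1390$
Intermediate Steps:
$\left(5 - 2\right) \left(-17\right) N{\left(24,-19 \right)} + 803 = \left(5 - 2\right) \left(-17\right) \left(24 - -19\right) + 803 = 3 \left(-17\right) \left(24 + 19\right) + 803 = \left(-51\right) 43 + 803 = -2193 + 803 = -1390$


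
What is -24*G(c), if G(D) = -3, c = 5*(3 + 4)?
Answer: 72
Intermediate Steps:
c = 35 (c = 5*7 = 35)
-24*G(c) = -24*(-3) = 72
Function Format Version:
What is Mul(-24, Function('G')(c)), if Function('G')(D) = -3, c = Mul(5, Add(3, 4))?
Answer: 72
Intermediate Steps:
c = 35 (c = Mul(5, 7) = 35)
Mul(-24, Function('G')(c)) = Mul(-24, -3) = 72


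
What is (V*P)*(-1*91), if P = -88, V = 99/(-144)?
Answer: -11011/2 ≈ -5505.5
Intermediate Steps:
V = -11/16 (V = 99*(-1/144) = -11/16 ≈ -0.68750)
(V*P)*(-1*91) = (-11/16*(-88))*(-1*91) = (121/2)*(-91) = -11011/2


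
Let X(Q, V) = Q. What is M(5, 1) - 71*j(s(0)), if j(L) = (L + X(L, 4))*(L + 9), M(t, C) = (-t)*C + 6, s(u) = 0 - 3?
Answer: 2557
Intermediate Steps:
s(u) = -3
M(t, C) = 6 - C*t (M(t, C) = -C*t + 6 = 6 - C*t)
j(L) = 2*L*(9 + L) (j(L) = (L + L)*(L + 9) = (2*L)*(9 + L) = 2*L*(9 + L))
M(5, 1) - 71*j(s(0)) = (6 - 1*1*5) - 142*(-3)*(9 - 3) = (6 - 5) - 142*(-3)*6 = 1 - 71*(-36) = 1 + 2556 = 2557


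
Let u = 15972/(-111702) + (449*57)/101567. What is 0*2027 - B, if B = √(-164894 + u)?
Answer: -I*√589561633282667889440221/1890872839 ≈ -406.07*I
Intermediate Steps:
u = 206093527/1890872839 (u = 15972*(-1/111702) + 25593*(1/101567) = -2662/18617 + 25593/101567 = 206093527/1890872839 ≈ 0.10899)
B = I*√589561633282667889440221/1890872839 (B = √(-164894 + 206093527/1890872839) = √(-311793379820539/1890872839) = I*√589561633282667889440221/1890872839 ≈ 406.07*I)
0*2027 - B = 0*2027 - I*√589561633282667889440221/1890872839 = 0 - I*√589561633282667889440221/1890872839 = -I*√589561633282667889440221/1890872839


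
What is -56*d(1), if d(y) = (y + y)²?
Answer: -224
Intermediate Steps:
d(y) = 4*y² (d(y) = (2*y)² = 4*y²)
-56*d(1) = -224*1² = -224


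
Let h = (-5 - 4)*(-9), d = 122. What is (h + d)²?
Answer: 41209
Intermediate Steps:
h = 81 (h = -9*(-9) = 81)
(h + d)² = (81 + 122)² = 203² = 41209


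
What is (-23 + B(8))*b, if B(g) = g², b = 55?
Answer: 2255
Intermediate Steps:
(-23 + B(8))*b = (-23 + 8²)*55 = (-23 + 64)*55 = 41*55 = 2255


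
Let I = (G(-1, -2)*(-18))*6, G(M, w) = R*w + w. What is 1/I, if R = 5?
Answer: 1/1296 ≈ 0.00077160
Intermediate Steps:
G(M, w) = 6*w (G(M, w) = 5*w + w = 6*w)
I = 1296 (I = ((6*(-2))*(-18))*6 = -12*(-18)*6 = 216*6 = 1296)
1/I = 1/1296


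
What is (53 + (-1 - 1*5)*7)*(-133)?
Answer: -1463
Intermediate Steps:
(53 + (-1 - 1*5)*7)*(-133) = (53 + (-1 - 5)*7)*(-133) = (53 - 6*7)*(-133) = (53 - 42)*(-133) = 11*(-133) = -1463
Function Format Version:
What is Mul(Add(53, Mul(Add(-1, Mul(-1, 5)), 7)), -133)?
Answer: -1463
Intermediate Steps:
Mul(Add(53, Mul(Add(-1, Mul(-1, 5)), 7)), -133) = Mul(Add(53, Mul(Add(-1, -5), 7)), -133) = Mul(Add(53, Mul(-6, 7)), -133) = Mul(Add(53, -42), -133) = Mul(11, -133) = -1463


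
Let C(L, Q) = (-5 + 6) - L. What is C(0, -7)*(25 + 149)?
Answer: 174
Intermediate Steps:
C(L, Q) = 1 - L
C(0, -7)*(25 + 149) = (1 - 1*0)*(25 + 149) = (1 + 0)*174 = 1*174 = 174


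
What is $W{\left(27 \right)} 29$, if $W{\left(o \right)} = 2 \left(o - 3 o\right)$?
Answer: $-3132$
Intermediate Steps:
$W{\left(o \right)} = - 4 o$ ($W{\left(o \right)} = 2 \left(- 2 o\right) = - 4 o$)
$W{\left(27 \right)} 29 = \left(-4\right) 27 \cdot 29 = \left(-108\right) 29 = -3132$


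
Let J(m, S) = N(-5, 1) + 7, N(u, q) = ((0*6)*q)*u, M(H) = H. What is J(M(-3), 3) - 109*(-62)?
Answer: 6765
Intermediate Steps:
N(u, q) = 0 (N(u, q) = (0*q)*u = 0*u = 0)
J(m, S) = 7 (J(m, S) = 0 + 7 = 7)
J(M(-3), 3) - 109*(-62) = 7 - 109*(-62) = 7 + 6758 = 6765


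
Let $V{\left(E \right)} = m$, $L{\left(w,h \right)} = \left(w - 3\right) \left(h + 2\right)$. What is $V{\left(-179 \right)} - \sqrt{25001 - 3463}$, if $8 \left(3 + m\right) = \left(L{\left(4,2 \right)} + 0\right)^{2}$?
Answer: $-1 - 11 \sqrt{178} \approx -147.76$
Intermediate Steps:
$L{\left(w,h \right)} = \left(-3 + w\right) \left(2 + h\right)$
$m = -1$ ($m = -3 + \frac{\left(\left(-6 - 6 + 2 \cdot 4 + 2 \cdot 4\right) + 0\right)^{2}}{8} = -3 + \frac{\left(\left(-6 - 6 + 8 + 8\right) + 0\right)^{2}}{8} = -3 + \frac{\left(4 + 0\right)^{2}}{8} = -3 + \frac{4^{2}}{8} = -3 + \frac{1}{8} \cdot 16 = -3 + 2 = -1$)
$V{\left(E \right)} = -1$
$V{\left(-179 \right)} - \sqrt{25001 - 3463} = -1 - \sqrt{25001 - 3463} = -1 - \sqrt{21538} = -1 - 11 \sqrt{178}$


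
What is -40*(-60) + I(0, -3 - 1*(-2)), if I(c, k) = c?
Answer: 2400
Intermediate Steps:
-40*(-60) + I(0, -3 - 1*(-2)) = -40*(-60) + 0 = 2400 + 0 = 2400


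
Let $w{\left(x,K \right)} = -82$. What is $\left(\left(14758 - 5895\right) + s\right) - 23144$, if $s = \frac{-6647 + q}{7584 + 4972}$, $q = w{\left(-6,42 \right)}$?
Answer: $- \frac{179318965}{12556} \approx -14282.0$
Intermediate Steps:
$q = -82$
$s = - \frac{6729}{12556}$ ($s = \frac{-6647 - 82}{7584 + 4972} = - \frac{6729}{12556} \approx -0.53592$)
$\left(\left(14758 - 5895\right) + s\right) - 23144 = \left(\left(14758 - 5895\right) - \frac{6729}{12556}\right) - 23144 = \left(8863 - \frac{6729}{12556}\right) - 23144 = \frac{111277099}{12556} - 23144 = - \frac{179318965}{12556}$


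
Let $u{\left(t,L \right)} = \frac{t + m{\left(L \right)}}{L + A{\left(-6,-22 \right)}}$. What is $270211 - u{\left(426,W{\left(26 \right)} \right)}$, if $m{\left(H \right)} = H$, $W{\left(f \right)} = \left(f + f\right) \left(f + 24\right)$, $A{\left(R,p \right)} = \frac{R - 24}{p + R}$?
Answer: $\frac{9839691201}{36415} \approx 2.7021 \cdot 10^{5}$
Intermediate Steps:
$A{\left(R,p \right)} = \frac{-24 + R}{R + p}$
$W{\left(f \right)} = 2 f \left(24 + f\right)$
$u{\left(t,L \right)} = \frac{L + t}{\frac{15}{14} + L}$ ($u{\left(t,L \right)} = \frac{t + L}{L + \frac{-24 - 6}{-6 - 22}} = \frac{L + t}{L + \frac{1}{-28} \left(-30\right)} = \frac{L + t}{L - - \frac{15}{14}} = \frac{L + t}{L + \frac{15}{14}} = \frac{L + t}{\frac{15}{14} + L}$)
$270211 - u{\left(426,W{\left(26 \right)} \right)} = 270211 - \frac{14 \left(2 \cdot 26 \left(24 + 26\right) + 426\right)}{15 + 14 \cdot 2 \cdot 26 \left(24 + 26\right)} = 270211 - \frac{14 \left(2 \cdot 26 \cdot 50 + 426\right)}{15 + 14 \cdot 2 \cdot 26 \cdot 50} = 270211 - \frac{14 \left(2600 + 426\right)}{15 + 14 \cdot 2600} = 270211 - 14 \frac{1}{15 + 36400} \cdot 3026 = 270211 - 14 \cdot \frac{1}{36415} \cdot 3026 = 270211 - \frac{42364}{36415} = \frac{9839691201}{36415}$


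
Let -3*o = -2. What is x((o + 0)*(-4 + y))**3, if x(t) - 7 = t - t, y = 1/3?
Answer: 343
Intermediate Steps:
o = 2/3 (o = -1/3*(-2) = 2/3 ≈ 0.66667)
y = 1/3 ≈ 0.33333
x(t) = 7 (x(t) = 7 + (t - t) = 7 + 0 = 7)
x((o + 0)*(-4 + y))**3 = 7**3 = 343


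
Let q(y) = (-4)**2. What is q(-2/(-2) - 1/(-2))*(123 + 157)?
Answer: 4480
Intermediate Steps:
q(y) = 16
q(-2/(-2) - 1/(-2))*(123 + 157) = 16*(123 + 157) = 16*280 = 4480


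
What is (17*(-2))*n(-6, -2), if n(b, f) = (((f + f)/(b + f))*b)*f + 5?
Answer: -374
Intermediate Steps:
n(b, f) = 5 + 2*b*f**2/(b + f) (n(b, f) = (((2*f)/(b + f))*b)*f + 5 = ((2*f/(b + f))*b)*f + 5 = (2*b*f/(b + f))*f + 5 = 2*b*f**2/(b + f) + 5 = 5 + 2*b*f**2/(b + f))
(17*(-2))*n(-6, -2) = (17*(-2))*((5*(-6) + 5*(-2) + 2*(-6)*(-2)**2)/(-6 - 2)) = -34*(-30 - 10 + 2*(-6)*4)/(-8) = -(-17)*(-30 - 10 - 48)/4 = -(-17)*(-88)/4 = -34*11 = -374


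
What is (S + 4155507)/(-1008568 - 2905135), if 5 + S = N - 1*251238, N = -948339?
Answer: -2955925/3913703 ≈ -0.75528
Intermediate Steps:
S = -1199582 (S = -5 + (-948339 - 1*251238) = -5 + (-948339 - 251238) = -5 - 1199577 = -1199582)
(S + 4155507)/(-1008568 - 2905135) = (-1199582 + 4155507)/(-1008568 - 2905135) = 2955925/(-3913703) = 2955925*(-1/3913703) = -2955925/3913703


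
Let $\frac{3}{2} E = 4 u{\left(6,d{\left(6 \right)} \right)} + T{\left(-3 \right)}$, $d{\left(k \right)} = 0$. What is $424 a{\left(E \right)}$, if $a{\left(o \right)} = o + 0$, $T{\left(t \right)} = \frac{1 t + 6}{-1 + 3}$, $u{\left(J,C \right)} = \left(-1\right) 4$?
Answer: $- \frac{12296}{3} \approx -4098.7$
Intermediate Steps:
$u{\left(J,C \right)} = -4$
$T{\left(t \right)} = 3 + \frac{t}{2}$ ($T{\left(t \right)} = \frac{t + 6}{2} = \left(6 + t\right) \frac{1}{2} = 3 + \frac{t}{2}$)
$E = - \frac{29}{3}$ ($E = \frac{2 \left(4 \left(-4\right) + \left(3 + \frac{1}{2} \left(-3\right)\right)\right)}{3} = \frac{2 \left(-16 + \left(3 - \frac{3}{2}\right)\right)}{3} = \frac{2 \left(-16 + \frac{3}{2}\right)}{3} = \frac{2}{3} \left(- \frac{29}{2}\right) = - \frac{29}{3} \approx -9.6667$)
$a{\left(o \right)} = o$
$424 a{\left(E \right)} = 424 \left(- \frac{29}{3}\right) = - \frac{12296}{3}$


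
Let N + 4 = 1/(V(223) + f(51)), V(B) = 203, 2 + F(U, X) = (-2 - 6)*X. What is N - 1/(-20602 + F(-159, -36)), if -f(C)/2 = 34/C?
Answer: -49103167/12291180 ≈ -3.9950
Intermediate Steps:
F(U, X) = -2 - 8*X (F(U, X) = -2 + (-2 - 6)*X = -2 - 8*X)
f(C) = -68/C
N = -2417/605 (N = -4 + 1/(203 - 68/51) = -4 + 1/(203 - 68*1/51) = -4 + 1/(203 - 4/3) = -4 + 1/(605/3) = -4 + 3/605 = -2417/605 ≈ -3.9950)
N - 1/(-20602 + F(-159, -36)) = -2417/605 - 1/(-20602 + (-2 - 8*(-36))) = -2417/605 - 1/(-20602 + (-2 + 288)) = -2417/605 - 1/(-20602 + 286) = -2417/605 - 1/(-20316) = -2417/605 - 1*(-1/20316) = -2417/605 + 1/20316 = -49103167/12291180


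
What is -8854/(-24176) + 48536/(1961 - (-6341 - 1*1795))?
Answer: 631402587/122052536 ≈ 5.1732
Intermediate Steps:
-8854/(-24176) + 48536/(1961 - (-6341 - 1*1795)) = -8854*(-1/24176) + 48536/(1961 - (-6341 - 1795)) = 4427/12088 + 48536/(1961 - 1*(-8136)) = 4427/12088 + 48536/(1961 + 8136) = 4427/12088 + 48536/10097 = 631402587/122052536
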